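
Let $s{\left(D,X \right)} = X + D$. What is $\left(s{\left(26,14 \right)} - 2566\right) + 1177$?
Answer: $-1349$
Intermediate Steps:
$s{\left(D,X \right)} = D + X$
$\left(s{\left(26,14 \right)} - 2566\right) + 1177 = \left(\left(26 + 14\right) - 2566\right) + 1177 = \left(40 - 2566\right) + 1177 = -2526 + 1177 = -1349$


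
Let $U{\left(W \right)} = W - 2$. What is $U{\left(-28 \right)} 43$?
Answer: $-1290$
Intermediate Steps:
$U{\left(W \right)} = -2 + W$
$U{\left(-28 \right)} 43 = \left(-2 - 28\right) 43 = \left(-30\right) 43 = -1290$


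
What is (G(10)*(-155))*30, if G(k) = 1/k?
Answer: -465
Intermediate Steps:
(G(10)*(-155))*30 = (-155/10)*30 = ((⅒)*(-155))*30 = -31/2*30 = -465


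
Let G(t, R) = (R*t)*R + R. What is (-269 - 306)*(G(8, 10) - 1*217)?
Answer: -340975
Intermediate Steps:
G(t, R) = R + t*R² (G(t, R) = t*R² + R = R + t*R²)
(-269 - 306)*(G(8, 10) - 1*217) = (-269 - 306)*(10*(1 + 10*8) - 1*217) = -575*(10*(1 + 80) - 217) = -575*(10*81 - 217) = -575*(810 - 217) = -575*593 = -340975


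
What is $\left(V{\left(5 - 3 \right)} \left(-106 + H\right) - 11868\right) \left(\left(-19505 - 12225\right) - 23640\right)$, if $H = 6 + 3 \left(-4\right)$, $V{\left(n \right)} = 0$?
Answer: $657131160$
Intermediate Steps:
$H = -6$ ($H = 6 - 12 = -6$)
$\left(V{\left(5 - 3 \right)} \left(-106 + H\right) - 11868\right) \left(\left(-19505 - 12225\right) - 23640\right) = \left(0 \left(-106 - 6\right) - 11868\right) \left(\left(-19505 - 12225\right) - 23640\right) = \left(0 \left(-112\right) - 11868\right) \left(\left(-19505 - 12225\right) - 23640\right) = \left(0 - 11868\right) \left(-31730 - 23640\right) = \left(-11868\right) \left(-55370\right) = 657131160$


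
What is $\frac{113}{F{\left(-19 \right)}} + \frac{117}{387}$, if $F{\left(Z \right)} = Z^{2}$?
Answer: $\frac{9552}{15523} \approx 0.61535$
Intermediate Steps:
$\frac{113}{F{\left(-19 \right)}} + \frac{117}{387} = \frac{113}{\left(-19\right)^{2}} + \frac{117}{387} = \frac{113}{361} + 117 \cdot \frac{1}{387} = 113 \cdot \frac{1}{361} + \frac{13}{43} = \frac{113}{361} + \frac{13}{43} = \frac{9552}{15523}$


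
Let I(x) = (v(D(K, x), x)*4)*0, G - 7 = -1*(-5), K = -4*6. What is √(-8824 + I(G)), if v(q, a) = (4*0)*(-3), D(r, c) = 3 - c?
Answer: 2*I*√2206 ≈ 93.936*I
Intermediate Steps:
K = -24
v(q, a) = 0 (v(q, a) = 0*(-3) = 0)
G = 12 (G = 7 - 1*(-5) = 7 + 5 = 12)
I(x) = 0 (I(x) = (0*4)*0 = 0*0 = 0)
√(-8824 + I(G)) = √(-8824 + 0) = √(-8824) = 2*I*√2206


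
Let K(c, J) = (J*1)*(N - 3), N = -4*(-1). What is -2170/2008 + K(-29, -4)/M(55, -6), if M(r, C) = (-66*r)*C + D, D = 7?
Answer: -23642911/21874148 ≈ -1.0809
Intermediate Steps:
N = 4
M(r, C) = 7 - 66*C*r (M(r, C) = (-66*r)*C + 7 = -66*C*r + 7 = 7 - 66*C*r)
K(c, J) = J (K(c, J) = (J*1)*(4 - 3) = J*1 = J)
-2170/2008 + K(-29, -4)/M(55, -6) = -2170/2008 - 4/(7 - 66*(-6)*55) = -2170*1/2008 - 4/(7 + 21780) = -1085/1004 - 4/21787 = -23642911/21874148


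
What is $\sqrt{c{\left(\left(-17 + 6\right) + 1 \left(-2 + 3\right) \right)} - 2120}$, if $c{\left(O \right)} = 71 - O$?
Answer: $i \sqrt{2039} \approx 45.155 i$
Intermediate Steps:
$\sqrt{c{\left(\left(-17 + 6\right) + 1 \left(-2 + 3\right) \right)} - 2120} = \sqrt{\left(71 - \left(\left(-17 + 6\right) + 1 \left(-2 + 3\right)\right)\right) - 2120} = \sqrt{\left(71 - \left(-11 + 1 \cdot 1\right)\right) - 2120} = \sqrt{\left(71 - \left(-11 + 1\right)\right) - 2120} = \sqrt{\left(71 - -10\right) - 2120} = \sqrt{\left(71 + 10\right) - 2120} = \sqrt{81 - 2120} = \sqrt{-2039} = i \sqrt{2039}$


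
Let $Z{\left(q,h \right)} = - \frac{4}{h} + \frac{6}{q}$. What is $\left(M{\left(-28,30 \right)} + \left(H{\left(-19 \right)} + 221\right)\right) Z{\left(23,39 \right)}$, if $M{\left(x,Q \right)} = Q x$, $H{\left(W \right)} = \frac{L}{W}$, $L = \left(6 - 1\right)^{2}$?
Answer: $- \frac{1673612}{17043} \approx -98.199$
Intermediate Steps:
$L = 25$ ($L = 5^{2} = 25$)
$H{\left(W \right)} = \frac{25}{W}$
$\left(M{\left(-28,30 \right)} + \left(H{\left(-19 \right)} + 221\right)\right) Z{\left(23,39 \right)} = \left(30 \left(-28\right) + \left(\frac{25}{-19} + 221\right)\right) \left(- \frac{4}{39} + \frac{6}{23}\right) = \left(-840 + \left(25 \left(- \frac{1}{19}\right) + 221\right)\right) \left(\left(-4\right) \frac{1}{39} + 6 \cdot \frac{1}{23}\right) = \left(-840 + \left(- \frac{25}{19} + 221\right)\right) \left(- \frac{4}{39} + \frac{6}{23}\right) = \left(-840 + \frac{4174}{19}\right) \frac{142}{897} = \left(- \frac{11786}{19}\right) \frac{142}{897} = - \frac{1673612}{17043}$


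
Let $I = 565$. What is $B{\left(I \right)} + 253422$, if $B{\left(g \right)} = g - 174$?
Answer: $253813$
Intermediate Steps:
$B{\left(g \right)} = -174 + g$ ($B{\left(g \right)} = g - 174 = -174 + g$)
$B{\left(I \right)} + 253422 = \left(-174 + 565\right) + 253422 = 391 + 253422 = 253813$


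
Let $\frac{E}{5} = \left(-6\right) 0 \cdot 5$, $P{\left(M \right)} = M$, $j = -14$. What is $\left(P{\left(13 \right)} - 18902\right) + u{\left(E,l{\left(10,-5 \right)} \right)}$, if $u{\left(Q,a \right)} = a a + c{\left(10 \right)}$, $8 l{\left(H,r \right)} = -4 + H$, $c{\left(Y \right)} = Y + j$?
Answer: $- \frac{302279}{16} \approx -18892.0$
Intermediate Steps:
$c{\left(Y \right)} = -14 + Y$ ($c{\left(Y \right)} = Y - 14 = -14 + Y$)
$l{\left(H,r \right)} = - \frac{1}{2} + \frac{H}{8}$ ($l{\left(H,r \right)} = \frac{-4 + H}{8} = - \frac{1}{2} + \frac{H}{8}$)
$E = 0$ ($E = 5 \left(-6\right) 0 \cdot 5 = 5 \cdot 0 \cdot 5 = 5 \cdot 0 = 0$)
$u{\left(Q,a \right)} = -4 + a^{2}$ ($u{\left(Q,a \right)} = a a + \left(-14 + 10\right) = a^{2} - 4 = -4 + a^{2}$)
$\left(P{\left(13 \right)} - 18902\right) + u{\left(E,l{\left(10,-5 \right)} \right)} = \left(13 - 18902\right) - \left(4 - \left(- \frac{1}{2} + \frac{1}{8} \cdot 10\right)^{2}\right) = -18889 - \left(4 - \left(- \frac{1}{2} + \frac{5}{4}\right)^{2}\right) = -18889 - \left(4 - \left(\frac{3}{4}\right)^{2}\right) = -18889 + \left(-4 + \frac{9}{16}\right) = -18889 - \frac{55}{16} = - \frac{302279}{16}$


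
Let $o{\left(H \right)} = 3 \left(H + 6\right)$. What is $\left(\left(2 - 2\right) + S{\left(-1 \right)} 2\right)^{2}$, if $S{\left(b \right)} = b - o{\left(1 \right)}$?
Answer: $1936$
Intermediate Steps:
$o{\left(H \right)} = 18 + 3 H$ ($o{\left(H \right)} = 3 \left(6 + H\right) = 18 + 3 H$)
$S{\left(b \right)} = -21 + b$ ($S{\left(b \right)} = b - \left(18 + 3 \cdot 1\right) = b - \left(18 + 3\right) = b - 21 = -21 + b$)
$\left(\left(2 - 2\right) + S{\left(-1 \right)} 2\right)^{2} = \left(\left(2 - 2\right) + \left(-21 - 1\right) 2\right)^{2} = \left(\left(2 - 2\right) - 44\right)^{2} = \left(0 - 44\right)^{2} = \left(-44\right)^{2} = 1936$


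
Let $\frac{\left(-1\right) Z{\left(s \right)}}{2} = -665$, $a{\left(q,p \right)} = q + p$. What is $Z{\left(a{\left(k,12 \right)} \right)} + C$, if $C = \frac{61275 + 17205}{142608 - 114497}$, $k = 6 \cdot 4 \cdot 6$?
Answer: $\frac{37466110}{28111} \approx 1332.8$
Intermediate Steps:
$k = 144$ ($k = 24 \cdot 6 = 144$)
$a{\left(q,p \right)} = p + q$
$Z{\left(s \right)} = 1330$ ($Z{\left(s \right)} = \left(-2\right) \left(-665\right) = 1330$)
$C = \frac{78480}{28111} \approx 2.7918$
$Z{\left(a{\left(k,12 \right)} \right)} + C = 1330 + \frac{78480}{28111} = \frac{37466110}{28111}$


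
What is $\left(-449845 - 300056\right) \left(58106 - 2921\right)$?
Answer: $-41383286685$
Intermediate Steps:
$\left(-449845 - 300056\right) \left(58106 - 2921\right) = \left(-749901\right) 55185 = -41383286685$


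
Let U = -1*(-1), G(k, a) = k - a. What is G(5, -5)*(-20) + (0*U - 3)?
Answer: -203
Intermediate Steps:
U = 1
G(5, -5)*(-20) + (0*U - 3) = (5 - 1*(-5))*(-20) + (0*1 - 3) = (5 + 5)*(-20) + (0 - 3) = 10*(-20) - 3 = -200 - 3 = -203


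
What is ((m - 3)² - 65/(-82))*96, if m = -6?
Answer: 321936/41 ≈ 7852.1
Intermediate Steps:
((m - 3)² - 65/(-82))*96 = ((-6 - 3)² - 65/(-82))*96 = ((-9)² - 65*(-1/82))*96 = (81 + 65/82)*96 = (6707/82)*96 = 321936/41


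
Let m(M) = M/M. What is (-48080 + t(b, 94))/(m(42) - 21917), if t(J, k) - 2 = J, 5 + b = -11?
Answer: 24047/10958 ≈ 2.1945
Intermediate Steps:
m(M) = 1
b = -16 (b = -5 - 11 = -16)
t(J, k) = 2 + J
(-48080 + t(b, 94))/(m(42) - 21917) = (-48080 + (2 - 16))/(1 - 21917) = (-48080 - 14)/(-21916) = -48094*(-1/21916) = 24047/10958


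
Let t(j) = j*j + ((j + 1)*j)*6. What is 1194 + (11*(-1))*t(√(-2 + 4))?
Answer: 1040 - 66*√2 ≈ 946.66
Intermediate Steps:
t(j) = j² + 6*j*(1 + j) (t(j) = j² + ((1 + j)*j)*6 = j² + (j*(1 + j))*6 = j² + 6*j*(1 + j))
1194 + (11*(-1))*t(√(-2 + 4)) = 1194 + (11*(-1))*(√(-2 + 4)*(6 + 7*√(-2 + 4))) = 1194 - 11*√2*(6 + 7*√2)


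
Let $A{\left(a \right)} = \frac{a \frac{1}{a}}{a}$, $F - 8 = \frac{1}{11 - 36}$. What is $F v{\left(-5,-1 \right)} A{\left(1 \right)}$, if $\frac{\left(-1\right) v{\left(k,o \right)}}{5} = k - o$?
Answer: $\frac{796}{5} \approx 159.2$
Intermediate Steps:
$v{\left(k,o \right)} = - 5 k + 5 o$ ($v{\left(k,o \right)} = - 5 \left(k - o\right) = - 5 k + 5 o$)
$F = \frac{199}{25}$ ($F = 8 + \frac{1}{11 - 36} = 8 + \frac{1}{-25} = 8 - \frac{1}{25} = \frac{199}{25} \approx 7.96$)
$A{\left(a \right)} = \frac{1}{a}$ ($A{\left(a \right)} = 1 \frac{1}{a} = \frac{1}{a}$)
$F v{\left(-5,-1 \right)} A{\left(1 \right)} = \frac{\frac{199}{25} \left(\left(-5\right) \left(-5\right) + 5 \left(-1\right)\right)}{1} = \frac{199 \left(25 - 5\right)}{25} \cdot 1 = \frac{199}{25} \cdot 20 \cdot 1 = \frac{796}{5} \cdot 1 = \frac{796}{5}$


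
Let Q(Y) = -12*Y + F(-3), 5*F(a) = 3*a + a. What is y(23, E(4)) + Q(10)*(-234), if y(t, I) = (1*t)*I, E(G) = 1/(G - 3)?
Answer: 143323/5 ≈ 28665.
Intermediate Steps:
F(a) = 4*a/5 (F(a) = (3*a + a)/5 = (4*a)/5 = 4*a/5)
E(G) = 1/(-3 + G)
y(t, I) = I*t (y(t, I) = t*I = I*t)
Q(Y) = -12/5 - 12*Y (Q(Y) = -12*Y + (⅘)*(-3) = -12*Y - 12/5 = -12/5 - 12*Y)
y(23, E(4)) + Q(10)*(-234) = 23/(-3 + 4) + (-12/5 - 12*10)*(-234) = 23/1 + (-12/5 - 120)*(-234) = 1*23 - 612/5*(-234) = 23 + 143208/5 = 143323/5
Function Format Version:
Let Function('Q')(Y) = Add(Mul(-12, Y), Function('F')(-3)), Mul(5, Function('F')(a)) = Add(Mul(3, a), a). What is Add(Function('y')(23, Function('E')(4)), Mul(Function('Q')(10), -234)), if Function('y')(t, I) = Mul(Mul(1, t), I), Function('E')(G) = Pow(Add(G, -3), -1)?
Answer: Rational(143323, 5) ≈ 28665.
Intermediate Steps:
Function('F')(a) = Mul(Rational(4, 5), a) (Function('F')(a) = Mul(Rational(1, 5), Add(Mul(3, a), a)) = Mul(Rational(1, 5), Mul(4, a)) = Mul(Rational(4, 5), a))
Function('E')(G) = Pow(Add(-3, G), -1)
Function('y')(t, I) = Mul(I, t) (Function('y')(t, I) = Mul(t, I) = Mul(I, t))
Function('Q')(Y) = Add(Rational(-12, 5), Mul(-12, Y)) (Function('Q')(Y) = Add(Mul(-12, Y), Mul(Rational(4, 5), -3)) = Add(Mul(-12, Y), Rational(-12, 5)) = Add(Rational(-12, 5), Mul(-12, Y)))
Add(Function('y')(23, Function('E')(4)), Mul(Function('Q')(10), -234)) = Add(Mul(Pow(Add(-3, 4), -1), 23), Mul(Add(Rational(-12, 5), Mul(-12, 10)), -234)) = Add(Mul(Pow(1, -1), 23), Mul(Add(Rational(-12, 5), -120), -234)) = Add(Mul(1, 23), Mul(Rational(-612, 5), -234)) = Add(23, Rational(143208, 5)) = Rational(143323, 5)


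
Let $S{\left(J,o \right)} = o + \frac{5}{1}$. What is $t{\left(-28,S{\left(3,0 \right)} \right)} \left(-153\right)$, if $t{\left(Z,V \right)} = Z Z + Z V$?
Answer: $-98532$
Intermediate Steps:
$S{\left(J,o \right)} = 5 + o$ ($S{\left(J,o \right)} = o + 5 \cdot 1 = o + 5 = 5 + o$)
$t{\left(Z,V \right)} = Z^{2} + V Z$
$t{\left(-28,S{\left(3,0 \right)} \right)} \left(-153\right) = - 28 \left(\left(5 + 0\right) - 28\right) \left(-153\right) = - 28 \left(5 - 28\right) \left(-153\right) = \left(-28\right) \left(-23\right) \left(-153\right) = 644 \left(-153\right) = -98532$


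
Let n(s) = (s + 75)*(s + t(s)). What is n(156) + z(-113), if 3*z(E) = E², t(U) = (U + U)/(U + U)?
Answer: 121570/3 ≈ 40523.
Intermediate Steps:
t(U) = 1 (t(U) = (2*U)/((2*U)) = (2*U)*(1/(2*U)) = 1)
z(E) = E²/3
n(s) = (1 + s)*(75 + s) (n(s) = (s + 75)*(s + 1) = (75 + s)*(1 + s) = (1 + s)*(75 + s))
n(156) + z(-113) = (75 + 156² + 76*156) + (⅓)*(-113)² = (75 + 24336 + 11856) + (⅓)*12769 = 36267 + 12769/3 = 121570/3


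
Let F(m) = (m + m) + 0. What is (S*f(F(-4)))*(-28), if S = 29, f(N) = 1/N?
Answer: 203/2 ≈ 101.50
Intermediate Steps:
F(m) = 2*m (F(m) = 2*m + 0 = 2*m)
f(N) = 1/N
(S*f(F(-4)))*(-28) = (29/((2*(-4))))*(-28) = (29/(-8))*(-28) = (29*(-⅛))*(-28) = -29/8*(-28) = 203/2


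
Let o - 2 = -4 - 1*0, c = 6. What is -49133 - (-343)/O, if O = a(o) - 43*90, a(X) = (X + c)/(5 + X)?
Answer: -81462661/1658 ≈ -49133.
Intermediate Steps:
o = -2 (o = 2 + (-4 - 1*0) = 2 + (-4 + 0) = 2 - 4 = -2)
a(X) = (6 + X)/(5 + X) (a(X) = (X + 6)/(5 + X) = (6 + X)/(5 + X))
O = -11606/3 (O = (6 - 2)/(5 - 2) - 43*90 = 4/3 - 3870 = -11606/3 ≈ -3868.7)
-49133 - (-343)/O = -49133 - (-343)/(-11606/3) = -49133 - (-343)*(-3)/11606 = -49133 - 1*147/1658 = -49133 - 147/1658 = -81462661/1658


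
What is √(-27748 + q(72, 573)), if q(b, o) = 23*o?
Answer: I*√14569 ≈ 120.7*I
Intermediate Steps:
√(-27748 + q(72, 573)) = √(-27748 + 23*573) = √(-27748 + 13179) = √(-14569) = I*√14569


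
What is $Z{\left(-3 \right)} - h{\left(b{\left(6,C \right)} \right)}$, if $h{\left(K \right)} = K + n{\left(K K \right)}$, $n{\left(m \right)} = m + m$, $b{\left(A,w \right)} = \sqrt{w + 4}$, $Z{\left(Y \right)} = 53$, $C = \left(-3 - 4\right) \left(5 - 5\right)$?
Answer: $43$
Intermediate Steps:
$C = 0$ ($C = \left(-7\right) 0 = 0$)
$b{\left(A,w \right)} = \sqrt{4 + w}$
$n{\left(m \right)} = 2 m$
$h{\left(K \right)} = K + 2 K^{2}$ ($h{\left(K \right)} = K + 2 K K = K + 2 K^{2}$)
$Z{\left(-3 \right)} - h{\left(b{\left(6,C \right)} \right)} = 53 - \sqrt{4 + 0} \left(1 + 2 \sqrt{4 + 0}\right) = 53 - \sqrt{4} \left(1 + 2 \sqrt{4}\right) = 53 - 2 \left(1 + 2 \cdot 2\right) = 53 - 2 \left(1 + 4\right) = 53 - 2 \cdot 5 = 53 - 10 = 43$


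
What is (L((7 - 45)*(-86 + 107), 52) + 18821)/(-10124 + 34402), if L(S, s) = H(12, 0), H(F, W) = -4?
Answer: 18817/24278 ≈ 0.77506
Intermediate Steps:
L(S, s) = -4
(L((7 - 45)*(-86 + 107), 52) + 18821)/(-10124 + 34402) = (-4 + 18821)/(-10124 + 34402) = 18817/24278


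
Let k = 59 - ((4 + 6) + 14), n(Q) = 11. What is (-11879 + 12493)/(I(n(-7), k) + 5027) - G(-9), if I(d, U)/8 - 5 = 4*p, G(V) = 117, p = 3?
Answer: -603457/5163 ≈ -116.88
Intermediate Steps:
k = 35 (k = 59 - (10 + 14) = 59 - 1*24 = 59 - 24 = 35)
I(d, U) = 136 (I(d, U) = 40 + 8*(4*3) = 40 + 8*12 = 40 + 96 = 136)
(-11879 + 12493)/(I(n(-7), k) + 5027) - G(-9) = (-11879 + 12493)/(136 + 5027) - 1*117 = 614/5163 - 117 = -603457/5163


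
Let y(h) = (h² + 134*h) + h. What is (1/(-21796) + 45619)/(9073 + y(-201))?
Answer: 994311723/486900844 ≈ 2.0421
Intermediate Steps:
y(h) = h² + 135*h
(1/(-21796) + 45619)/(9073 + y(-201)) = (1/(-21796) + 45619)/(9073 - 201*(135 - 201)) = (-1/21796 + 45619)/(9073 - 201*(-66)) = 994311723/(21796*(9073 + 13266)) = (994311723/21796)/22339 = (994311723/21796)*(1/22339) = 994311723/486900844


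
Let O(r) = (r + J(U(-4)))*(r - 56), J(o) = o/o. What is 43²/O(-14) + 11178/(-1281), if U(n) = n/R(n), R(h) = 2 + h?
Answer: -371591/55510 ≈ -6.6941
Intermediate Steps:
U(n) = n/(2 + n)
J(o) = 1
O(r) = (1 + r)*(-56 + r) (O(r) = (r + 1)*(r - 56) = (1 + r)*(-56 + r))
43²/O(-14) + 11178/(-1281) = 43²/(-56 + (-14)² - 55*(-14)) + 11178/(-1281) = 1849/(-56 + 196 + 770) + 11178*(-1/1281) = 1849/910 - 3726/427 = -371591/55510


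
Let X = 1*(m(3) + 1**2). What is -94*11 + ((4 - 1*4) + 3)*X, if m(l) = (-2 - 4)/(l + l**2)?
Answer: -2065/2 ≈ -1032.5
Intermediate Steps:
m(l) = -6/(l + l**2)
X = 1/2 (X = 1*(-6/(3*(1 + 3)) + 1**2) = 1*(-6*1/3/4 + 1) = 1*(-6*1/3*1/4 + 1) = 1*(-1/2 + 1) = 1*(1/2) = 1/2 ≈ 0.50000)
-94*11 + ((4 - 1*4) + 3)*X = -94*11 + ((4 - 1*4) + 3)*(1/2) = -1034 + ((4 - 4) + 3)*(1/2) = -1034 + (0 + 3)*(1/2) = -1034 + 3*(1/2) = -1034 + 3/2 = -2065/2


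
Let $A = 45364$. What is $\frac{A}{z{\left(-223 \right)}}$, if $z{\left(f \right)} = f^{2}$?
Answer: $\frac{45364}{49729} \approx 0.91222$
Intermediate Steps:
$\frac{A}{z{\left(-223 \right)}} = \frac{45364}{\left(-223\right)^{2}} = \frac{45364}{49729}$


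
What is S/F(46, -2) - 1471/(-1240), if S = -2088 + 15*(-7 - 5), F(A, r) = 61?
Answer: -2722589/75640 ≈ -35.994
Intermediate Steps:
S = -2268 (S = -2088 + 15*(-12) = -2088 - 180 = -2268)
S/F(46, -2) - 1471/(-1240) = -2268/61 - 1471/(-1240) = -2268*1/61 - 1471*(-1/1240) = -2268/61 + 1471/1240 = -2722589/75640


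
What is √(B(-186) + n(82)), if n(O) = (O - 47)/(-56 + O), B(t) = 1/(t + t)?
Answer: √7854873/2418 ≈ 1.1591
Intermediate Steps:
B(t) = 1/(2*t)
n(O) = (-47 + O)/(-56 + O)
√(B(-186) + n(82)) = √((½)/(-186) + (-47 + 82)/(-56 + 82)) = √((½)*(-1/186) + 35/26) = √(-1/372 + (1/26)*35) = √(-1/372 + 35/26) = √(6497/4836) = √7854873/2418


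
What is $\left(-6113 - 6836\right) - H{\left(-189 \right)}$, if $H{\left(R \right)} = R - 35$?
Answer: $-12725$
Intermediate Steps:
$H{\left(R \right)} = -35 + R$ ($H{\left(R \right)} = R - 35 = -35 + R$)
$\left(-6113 - 6836\right) - H{\left(-189 \right)} = \left(-6113 - 6836\right) - \left(-35 - 189\right) = -12949 - -224 = -12949 + 224 = -12725$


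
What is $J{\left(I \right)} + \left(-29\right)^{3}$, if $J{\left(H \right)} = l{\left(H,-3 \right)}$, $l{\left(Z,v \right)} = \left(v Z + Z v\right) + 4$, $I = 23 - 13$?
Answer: $-24445$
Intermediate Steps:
$I = 10$ ($I = 23 - 13 = 10$)
$l{\left(Z,v \right)} = 4 + 2 Z v$ ($l{\left(Z,v \right)} = \left(Z v + Z v\right) + 4 = 2 Z v + 4 = 4 + 2 Z v$)
$J{\left(H \right)} = 4 - 6 H$ ($J{\left(H \right)} = 4 + 2 H \left(-3\right) = 4 - 6 H$)
$J{\left(I \right)} + \left(-29\right)^{3} = \left(4 - 60\right) + \left(-29\right)^{3} = \left(4 - 60\right) - 24389 = -56 - 24389 = -24445$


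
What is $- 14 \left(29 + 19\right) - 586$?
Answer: $-1258$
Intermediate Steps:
$- 14 \left(29 + 19\right) - 586 = \left(-14\right) 48 - 586 = -672 - 586 = -1258$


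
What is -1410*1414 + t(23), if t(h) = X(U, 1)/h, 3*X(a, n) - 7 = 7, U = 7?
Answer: -137568046/69 ≈ -1.9937e+6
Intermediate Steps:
X(a, n) = 14/3 (X(a, n) = 7/3 + (⅓)*7 = 7/3 + 7/3 = 14/3)
t(h) = 14/(3*h)
-1410*1414 + t(23) = -1410*1414 + (14/3)/23 = -1993740 + (14/3)*(1/23) = -1993740 + 14/69 = -137568046/69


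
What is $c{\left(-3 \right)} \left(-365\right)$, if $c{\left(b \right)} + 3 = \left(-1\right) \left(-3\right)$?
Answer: $0$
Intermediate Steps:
$c{\left(b \right)} = 0$ ($c{\left(b \right)} = -3 - -3 = -3 + 3 = 0$)
$c{\left(-3 \right)} \left(-365\right) = 0 \left(-365\right) = 0$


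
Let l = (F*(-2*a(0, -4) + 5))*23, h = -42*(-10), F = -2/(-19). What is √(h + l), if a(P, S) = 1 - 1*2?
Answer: √157738/19 ≈ 20.903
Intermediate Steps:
a(P, S) = -1 (a(P, S) = 1 - 2 = -1)
F = 2/19 (F = -2*(-1)/19 = -1*(-2/19) = 2/19 ≈ 0.10526)
h = 420
l = 322/19 (l = (2*(-2*(-1) + 5)/19)*23 = (2*(2 + 5)/19)*23 = ((2/19)*7)*23 = (14/19)*23 = 322/19 ≈ 16.947)
√(h + l) = √(420 + 322/19) = √(8302/19) = √157738/19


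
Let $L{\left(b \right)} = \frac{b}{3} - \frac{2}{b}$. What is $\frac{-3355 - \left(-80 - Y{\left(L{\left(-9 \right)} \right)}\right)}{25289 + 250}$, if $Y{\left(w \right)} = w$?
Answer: $- \frac{29500}{229851} \approx -0.12834$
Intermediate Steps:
$L{\left(b \right)} = - \frac{2}{b} + \frac{b}{3}$ ($L{\left(b \right)} = b \frac{1}{3} - \frac{2}{b} = \frac{b}{3} - \frac{2}{b} = - \frac{2}{b} + \frac{b}{3}$)
$\frac{-3355 - \left(-80 - Y{\left(L{\left(-9 \right)} \right)}\right)}{25289 + 250} = \frac{-3355 + \left(\left(9738 + \left(- \frac{2}{-9} + \frac{1}{3} \left(-9\right)\right)\right) - 9658\right)}{25289 + 250} = \frac{-3355 + \left(\left(9738 - \frac{25}{9}\right) - 9658\right)}{25539} = \left(-3355 + \left(\left(9738 + \left(\frac{2}{9} - 3\right)\right) - 9658\right)\right) \frac{1}{25539} = \left(-3355 + \left(\left(9738 - \frac{25}{9}\right) - 9658\right)\right) \frac{1}{25539} = \left(-3355 + \left(\frac{87617}{9} - 9658\right)\right) \frac{1}{25539} = \left(-3355 + \frac{695}{9}\right) \frac{1}{25539} = \left(- \frac{29500}{9}\right) \frac{1}{25539} = - \frac{29500}{229851}$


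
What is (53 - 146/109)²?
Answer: 31708161/11881 ≈ 2668.8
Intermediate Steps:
(53 - 146/109)² = (5631/109)² = 31708161/11881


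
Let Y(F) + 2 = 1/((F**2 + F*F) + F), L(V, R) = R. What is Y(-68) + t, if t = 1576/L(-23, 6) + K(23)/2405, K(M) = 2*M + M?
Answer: 230224337/883116 ≈ 260.70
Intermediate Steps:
K(M) = 3*M
Y(F) = -2 + 1/(F + 2*F**2) (Y(F) = -2 + 1/((F**2 + F*F) + F) = -2 + 1/((F**2 + F**2) + F) = -2 + 1/(2*F**2 + F) = -2 + 1/(F + 2*F**2))
t = 1895347/7215 (t = 1576/6 + (3*23)/2405 = 1576*(1/6) + 69*(1/2405) = 788/3 + 69/2405 = 1895347/7215 ≈ 262.70)
Y(-68) + t = (1 - 4*(-68)**2 - 2*(-68))/((-68)*(1 + 2*(-68))) + 1895347/7215 = -(1 - 4*4624 + 136)/(68*(1 - 136)) + 1895347/7215 = -1/68*(1 - 18496 + 136)/(-135) + 1895347/7215 = -1/68*(-1/135)*(-18359) + 1895347/7215 = -18359/9180 + 1895347/7215 = 230224337/883116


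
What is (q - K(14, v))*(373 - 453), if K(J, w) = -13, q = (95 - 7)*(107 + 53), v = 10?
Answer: -1127440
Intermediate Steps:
q = 14080 (q = 88*160 = 14080)
(q - K(14, v))*(373 - 453) = (14080 - 1*(-13))*(373 - 453) = (14080 + 13)*(-80) = 14093*(-80) = -1127440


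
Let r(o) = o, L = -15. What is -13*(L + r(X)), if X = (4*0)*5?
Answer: 195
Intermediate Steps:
X = 0 (X = 0*5 = 0)
-13*(L + r(X)) = -13*(-15 + 0) = -13*(-15) = 195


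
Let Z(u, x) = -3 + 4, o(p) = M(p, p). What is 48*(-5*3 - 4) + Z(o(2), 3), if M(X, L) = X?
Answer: -911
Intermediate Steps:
o(p) = p
Z(u, x) = 1
48*(-5*3 - 4) + Z(o(2), 3) = 48*(-5*3 - 4) + 1 = 48*(-15 - 4) + 1 = 48*(-19) + 1 = -912 + 1 = -911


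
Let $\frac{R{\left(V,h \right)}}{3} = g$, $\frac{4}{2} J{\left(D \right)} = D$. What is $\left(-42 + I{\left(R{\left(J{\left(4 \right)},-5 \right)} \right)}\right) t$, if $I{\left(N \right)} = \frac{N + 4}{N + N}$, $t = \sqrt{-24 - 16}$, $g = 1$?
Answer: $- \frac{245 i \sqrt{10}}{3} \approx - 258.25 i$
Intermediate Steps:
$J{\left(D \right)} = \frac{D}{2}$
$R{\left(V,h \right)} = 3$ ($R{\left(V,h \right)} = 3 \cdot 1 = 3$)
$t = 2 i \sqrt{10}$ ($t = \sqrt{-40} = 2 i \sqrt{10} \approx 6.3246 i$)
$I{\left(N \right)} = \frac{4 + N}{2 N}$
$\left(-42 + I{\left(R{\left(J{\left(4 \right)},-5 \right)} \right)}\right) t = \left(-42 + \frac{4 + 3}{2 \cdot 3}\right) 2 i \sqrt{10} = \left(-42 + \frac{1}{2} \cdot \frac{1}{3} \cdot 7\right) 2 i \sqrt{10} = \left(-42 + \frac{7}{6}\right) 2 i \sqrt{10} = - \frac{245 \cdot 2 i \sqrt{10}}{6} = - \frac{245 i \sqrt{10}}{3}$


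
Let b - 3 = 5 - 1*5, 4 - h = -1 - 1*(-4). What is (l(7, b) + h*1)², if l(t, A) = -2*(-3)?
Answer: 49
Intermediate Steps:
h = 1 (h = 4 - (-1 - 1*(-4)) = 4 - (-1 + 4) = 4 - 1*3 = 4 - 3 = 1)
b = 3 (b = 3 + (5 - 1*5) = 3 + (5 - 5) = 3 + 0 = 3)
l(t, A) = 6
(l(7, b) + h*1)² = (6 + 1*1)² = (6 + 1)² = 7² = 49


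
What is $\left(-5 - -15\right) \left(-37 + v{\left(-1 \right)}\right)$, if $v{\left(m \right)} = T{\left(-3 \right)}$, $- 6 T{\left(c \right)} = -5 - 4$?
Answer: $-355$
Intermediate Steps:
$T{\left(c \right)} = \frac{3}{2}$ ($T{\left(c \right)} = - \frac{-5 - 4}{6} = \left(- \frac{1}{6}\right) \left(-9\right) = \frac{3}{2}$)
$v{\left(m \right)} = \frac{3}{2}$
$\left(-5 - -15\right) \left(-37 + v{\left(-1 \right)}\right) = \left(-5 - -15\right) \left(-37 + \frac{3}{2}\right) = \left(-5 + 15\right) \left(- \frac{71}{2}\right) = 10 \left(- \frac{71}{2}\right) = -355$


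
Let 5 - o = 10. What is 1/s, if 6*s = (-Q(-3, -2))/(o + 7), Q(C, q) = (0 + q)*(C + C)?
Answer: -1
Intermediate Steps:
Q(C, q) = 2*C*q (Q(C, q) = q*(2*C) = 2*C*q)
o = -5 (o = 5 - 1*10 = 5 - 10 = -5)
s = -1 (s = ((-2*(-3)*(-2))/(-5 + 7))/6 = (-1*12/2)/6 = (-12*1/2)/6 = (1/6)*(-6) = -1)
1/s = 1/(-1) = -1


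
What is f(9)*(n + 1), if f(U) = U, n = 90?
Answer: 819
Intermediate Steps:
f(9)*(n + 1) = 9*(90 + 1) = 9*91 = 819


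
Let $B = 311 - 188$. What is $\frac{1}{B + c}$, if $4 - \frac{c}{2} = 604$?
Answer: $- \frac{1}{1077} \approx -0.00092851$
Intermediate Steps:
$B = 123$ ($B = 311 - 188 = 123$)
$c = -1200$ ($c = 8 - 1208 = -1200$)
$\frac{1}{B + c} = \frac{1}{123 - 1200} = \frac{1}{-1077} = - \frac{1}{1077}$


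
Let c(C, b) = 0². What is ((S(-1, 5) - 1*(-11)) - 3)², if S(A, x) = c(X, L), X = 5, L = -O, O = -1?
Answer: 64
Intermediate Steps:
L = 1 (L = -1*(-1) = 1)
c(C, b) = 0
S(A, x) = 0
((S(-1, 5) - 1*(-11)) - 3)² = ((0 - 1*(-11)) - 3)² = ((0 + 11) - 3)² = (11 - 3)² = 8² = 64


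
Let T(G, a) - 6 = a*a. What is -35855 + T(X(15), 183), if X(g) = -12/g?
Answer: -2360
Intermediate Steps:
T(G, a) = 6 + a² (T(G, a) = 6 + a*a = 6 + a²)
-35855 + T(X(15), 183) = -35855 + (6 + 183²) = -35855 + (6 + 33489) = -35855 + 33495 = -2360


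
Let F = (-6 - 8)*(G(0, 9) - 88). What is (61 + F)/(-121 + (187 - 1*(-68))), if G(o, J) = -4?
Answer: 1349/134 ≈ 10.067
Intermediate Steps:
F = 1288 (F = (-6 - 8)*(-4 - 88) = -14*(-92) = 1288)
(61 + F)/(-121 + (187 - 1*(-68))) = (61 + 1288)/(-121 + (187 - 1*(-68))) = 1349/(-121 + (187 + 68)) = 1349/(-121 + 255) = 1349/134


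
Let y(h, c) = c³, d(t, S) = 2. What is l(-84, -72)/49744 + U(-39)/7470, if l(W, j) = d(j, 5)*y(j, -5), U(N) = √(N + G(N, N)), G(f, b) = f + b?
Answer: -125/24872 + I*√13/2490 ≈ -0.0050257 + 0.001448*I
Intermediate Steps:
G(f, b) = b + f
U(N) = √3*√N (U(N) = √(N + (N + N)) = √(N + 2*N) = √(3*N) = √3*√N)
l(W, j) = -250 (l(W, j) = 2*(-5)³ = 2*(-125) = -250)
l(-84, -72)/49744 + U(-39)/7470 = -250/49744 + (√3*√(-39))/7470 = -250*1/49744 + (√3*(I*√39))*(1/7470) = -125/24872 + (3*I*√13)*(1/7470) = -125/24872 + I*√13/2490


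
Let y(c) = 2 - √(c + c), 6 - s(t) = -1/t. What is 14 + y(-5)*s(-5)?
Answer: 128/5 - 29*I*√10/5 ≈ 25.6 - 18.341*I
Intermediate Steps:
s(t) = 6 + 1/t (s(t) = 6 - (-1)/t = 6 + 1/t)
y(c) = 2 - √2*√c (y(c) = 2 - √(2*c) = 2 - √2*√c)
14 + y(-5)*s(-5) = 14 + (2 - √2*√(-5))*(6 + 1/(-5)) = 14 + (2 - √2*I*√5)*(6 - ⅕) = 14 + (2 - I*√10)*(29/5) = 14 + (58/5 - 29*I*√10/5) = 128/5 - 29*I*√10/5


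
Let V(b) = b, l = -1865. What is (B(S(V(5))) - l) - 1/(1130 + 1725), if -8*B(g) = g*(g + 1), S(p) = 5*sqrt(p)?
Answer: 42239717/22840 - 5*sqrt(5)/8 ≈ 1848.0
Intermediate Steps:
B(g) = -g*(1 + g)/8 (B(g) = -g*(g + 1)/8 = -g*(1 + g)/8)
(B(S(V(5))) - l) - 1/(1130 + 1725) = (-5*sqrt(5)*(1 + 5*sqrt(5))/8 - 1*(-1865)) - 1/(1130 + 1725) = (-5*sqrt(5)*(1 + 5*sqrt(5))/8 + 1865) - 1/2855 = (1865 - 5*sqrt(5)*(1 + 5*sqrt(5))/8) - 1*1/2855 = (1865 - 5*sqrt(5)*(1 + 5*sqrt(5))/8) - 1/2855 = 5324574/2855 - 5*sqrt(5)*(1 + 5*sqrt(5))/8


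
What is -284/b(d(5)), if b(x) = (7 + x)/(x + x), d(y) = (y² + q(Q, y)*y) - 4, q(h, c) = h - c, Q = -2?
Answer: -1136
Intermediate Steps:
d(y) = -4 + y² + y*(-2 - y) (d(y) = (y² + (-2 - y)*y) - 4 = (y² + y*(-2 - y)) - 4 = -4 + y² + y*(-2 - y))
b(x) = (7 + x)/(2*x) (b(x) = (7 + x)/((2*x)) = (7 + x)*(1/(2*x)) = (7 + x)/(2*x))
-284/b(d(5)) = -284*2*(-4 - 2*5)/(7 + (-4 - 2*5)) = -284*2*(-4 - 10)/(7 + (-4 - 10)) = -284*(-28/(7 - 14)) = -284/((½)*(-1/14)*(-7)) = -284/¼ = -284*4 = -1136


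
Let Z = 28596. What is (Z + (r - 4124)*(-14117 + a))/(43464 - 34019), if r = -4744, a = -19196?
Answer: 59089656/1889 ≈ 31281.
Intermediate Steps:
(Z + (r - 4124)*(-14117 + a))/(43464 - 34019) = (28596 + (-4744 - 4124)*(-14117 - 19196))/(43464 - 34019) = (28596 - 8868*(-33313))/9445 = (28596 + 295419684)*(1/9445) = 295448280*(1/9445) = 59089656/1889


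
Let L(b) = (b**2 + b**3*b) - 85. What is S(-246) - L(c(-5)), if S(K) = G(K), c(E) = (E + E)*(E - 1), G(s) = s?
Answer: -12963761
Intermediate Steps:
c(E) = 2*E*(-1 + E) (c(E) = (2*E)*(-1 + E) = 2*E*(-1 + E))
L(b) = -85 + b**2 + b**4 (L(b) = (b**2 + b**4) - 85 = -85 + b**2 + b**4)
S(K) = K
S(-246) - L(c(-5)) = -246 - (-85 + (2*(-5)*(-1 - 5))**2 + (2*(-5)*(-1 - 5))**4) = -246 - (-85 + (2*(-5)*(-6))**2 + (2*(-5)*(-6))**4) = -246 - (-85 + 60**2 + 60**4) = -246 - (-85 + 3600 + 12960000) = -246 - 1*12963515 = -246 - 12963515 = -12963761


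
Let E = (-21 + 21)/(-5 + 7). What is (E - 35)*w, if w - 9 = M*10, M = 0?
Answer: -315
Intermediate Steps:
E = 0 (E = 0/2 = 0*(½) = 0)
w = 9 (w = 9 + 0*10 = 9 + 0 = 9)
(E - 35)*w = (0 - 35)*9 = -35*9 = -315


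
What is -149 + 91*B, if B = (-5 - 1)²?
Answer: 3127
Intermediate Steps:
B = 36 (B = (-6)² = 36)
-149 + 91*B = -149 + 91*36 = -149 + 3276 = 3127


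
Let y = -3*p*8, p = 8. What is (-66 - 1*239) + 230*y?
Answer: -44465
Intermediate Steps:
y = -192 (y = -3*8*8 = -24*8 = -192)
(-66 - 1*239) + 230*y = (-66 - 1*239) + 230*(-192) = (-66 - 239) - 44160 = -305 - 44160 = -44465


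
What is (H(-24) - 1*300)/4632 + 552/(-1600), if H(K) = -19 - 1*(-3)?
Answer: -47851/115800 ≈ -0.41322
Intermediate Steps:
H(K) = -16 (H(K) = -19 + 3 = -16)
(H(-24) - 1*300)/4632 + 552/(-1600) = (-16 - 1*300)/4632 + 552/(-1600) = (-16 - 300)*(1/4632) + 552*(-1/1600) = -316*1/4632 - 69/200 = -79/1158 - 69/200 = -47851/115800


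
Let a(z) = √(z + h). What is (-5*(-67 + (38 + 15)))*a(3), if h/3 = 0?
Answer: 70*√3 ≈ 121.24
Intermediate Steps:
h = 0 (h = 3*0 = 0)
a(z) = √z (a(z) = √(z + 0) = √z)
(-5*(-67 + (38 + 15)))*a(3) = (-5*(-67 + (38 + 15)))*√3 = (-5*(-67 + 53))*√3 = (-5*(-14))*√3 = 70*√3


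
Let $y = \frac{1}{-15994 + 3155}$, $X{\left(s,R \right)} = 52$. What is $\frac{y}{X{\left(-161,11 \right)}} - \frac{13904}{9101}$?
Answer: $- \frac{9282708813}{6076082428} \approx -1.5277$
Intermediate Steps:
$y = - \frac{1}{12839}$ ($y = \frac{1}{-12839} = - \frac{1}{12839} \approx -7.7888 \cdot 10^{-5}$)
$\frac{y}{X{\left(-161,11 \right)}} - \frac{13904}{9101} = - \frac{1}{12839 \cdot 52} - \frac{13904}{9101} = \left(- \frac{1}{12839}\right) \frac{1}{52} - \frac{13904}{9101} = - \frac{1}{667628} - \frac{13904}{9101} = - \frac{9282708813}{6076082428}$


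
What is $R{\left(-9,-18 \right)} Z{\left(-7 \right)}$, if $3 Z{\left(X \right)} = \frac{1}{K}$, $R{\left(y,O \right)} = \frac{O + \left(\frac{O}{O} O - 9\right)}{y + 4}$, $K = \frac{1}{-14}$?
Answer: $-42$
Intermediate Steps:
$K = - \frac{1}{14} \approx -0.071429$
$R{\left(y,O \right)} = \frac{-9 + 2 O}{4 + y}$ ($R{\left(y,O \right)} = \frac{O + \left(1 O - 9\right)}{4 + y} = \frac{O + \left(O - 9\right)}{4 + y} = \frac{O + \left(-9 + O\right)}{4 + y} = \frac{-9 + 2 O}{4 + y}$)
$Z{\left(X \right)} = - \frac{14}{3}$ ($Z{\left(X \right)} = \frac{1}{3 \left(- \frac{1}{14}\right)} = \frac{1}{3} \left(-14\right) = - \frac{14}{3}$)
$R{\left(-9,-18 \right)} Z{\left(-7 \right)} = \frac{-9 + 2 \left(-18\right)}{4 - 9} \left(- \frac{14}{3}\right) = \frac{-9 - 36}{-5} \left(- \frac{14}{3}\right) = \left(- \frac{1}{5}\right) \left(-45\right) \left(- \frac{14}{3}\right) = 9 \left(- \frac{14}{3}\right) = -42$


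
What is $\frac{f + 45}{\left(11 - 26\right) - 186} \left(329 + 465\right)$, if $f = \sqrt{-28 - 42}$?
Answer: $- \frac{11910}{67} - \frac{794 i \sqrt{70}}{201} \approx -177.76 - 33.05 i$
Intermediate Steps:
$f = i \sqrt{70}$ ($f = \sqrt{-70} = i \sqrt{70} \approx 8.3666 i$)
$\frac{f + 45}{\left(11 - 26\right) - 186} \left(329 + 465\right) = \frac{i \sqrt{70} + 45}{\left(11 - 26\right) - 186} \left(329 + 465\right) = \frac{45 + i \sqrt{70}}{-15 - 186} \cdot 794 = \frac{45 + i \sqrt{70}}{-201} \cdot 794 = \left(45 + i \sqrt{70}\right) \left(- \frac{1}{201}\right) 794 = \left(- \frac{15}{67} - \frac{i \sqrt{70}}{201}\right) 794 = - \frac{11910}{67} - \frac{794 i \sqrt{70}}{201}$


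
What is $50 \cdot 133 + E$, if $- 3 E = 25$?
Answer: $\frac{19925}{3} \approx 6641.7$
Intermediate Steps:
$E = - \frac{25}{3}$ ($E = \left(- \frac{1}{3}\right) 25 = - \frac{25}{3} \approx -8.3333$)
$50 \cdot 133 + E = 50 \cdot 133 - \frac{25}{3} = 6650 - \frac{25}{3} = \frac{19925}{3}$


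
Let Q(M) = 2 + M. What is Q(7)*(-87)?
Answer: -783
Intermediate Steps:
Q(7)*(-87) = (2 + 7)*(-87) = 9*(-87) = -783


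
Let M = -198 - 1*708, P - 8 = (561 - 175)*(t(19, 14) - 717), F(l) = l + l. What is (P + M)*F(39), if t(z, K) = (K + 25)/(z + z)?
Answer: -410905014/19 ≈ -2.1627e+7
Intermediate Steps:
F(l) = 2*l
t(z, K) = (25 + K)/(2*z) (t(z, K) = (25 + K)/((2*z)) = (25 + K)*(1/(2*z)) = (25 + K)/(2*z))
P = -5250799/19 (P = 8 + (561 - 175)*((1/2)*(25 + 14)/19 - 717) = 8 + 386*((1/2)*(1/19)*39 - 717) = 8 + 386*(39/38 - 717) = 8 + 386*(-27207/38) = 8 - 5250951/19 = -5250799/19 ≈ -2.7636e+5)
M = -906 (M = -198 - 708 = -906)
(P + M)*F(39) = (-5250799/19 - 906)*(2*39) = -5268013/19*78 = -410905014/19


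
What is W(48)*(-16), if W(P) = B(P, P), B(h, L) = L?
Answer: -768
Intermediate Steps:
W(P) = P
W(48)*(-16) = 48*(-16) = -768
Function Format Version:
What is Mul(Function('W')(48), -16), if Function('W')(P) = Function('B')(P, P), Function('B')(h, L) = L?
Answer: -768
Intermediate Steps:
Function('W')(P) = P
Mul(Function('W')(48), -16) = Mul(48, -16) = -768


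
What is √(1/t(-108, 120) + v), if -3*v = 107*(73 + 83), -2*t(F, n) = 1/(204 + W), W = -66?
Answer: 4*I*√365 ≈ 76.42*I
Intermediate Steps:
t(F, n) = -1/276 (t(F, n) = -1/(2*(204 - 66)) = -½/138 = -½*1/138 = -1/276)
v = -5564 (v = -107*(73 + 83)/3 = -107*156/3 = -⅓*16692 = -5564)
√(1/t(-108, 120) + v) = √(1/(-1/276) - 5564) = √(-276 - 5564) = √(-5840) = 4*I*√365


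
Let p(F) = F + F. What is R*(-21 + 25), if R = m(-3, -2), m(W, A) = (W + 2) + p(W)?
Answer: -28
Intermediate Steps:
p(F) = 2*F
m(W, A) = 2 + 3*W (m(W, A) = (W + 2) + 2*W = (2 + W) + 2*W = 2 + 3*W)
R = -7 (R = 2 + 3*(-3) = 2 - 9 = -7)
R*(-21 + 25) = -7*(-21 + 25) = -7*4 = -28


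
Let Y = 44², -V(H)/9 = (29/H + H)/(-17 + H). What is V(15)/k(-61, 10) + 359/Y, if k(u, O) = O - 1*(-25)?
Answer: 800441/338800 ≈ 2.3626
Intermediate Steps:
V(H) = -9*(H + 29/H)/(-17 + H) (V(H) = -9*(29/H + H)/(-17 + H) = -9*(H + 29/H)/(-17 + H))
Y = 1936
k(u, O) = 25 + O (k(u, O) = O + 25 = 25 + O)
V(15)/k(-61, 10) + 359/Y = (9*(-29 - 1*15²)/(15*(-17 + 15)))/(25 + 10) + 359/1936 = (9*(1/15)*(-29 - 1*225)/(-2))/35 + 359*(1/1936) = (9*(1/15)*(-½)*(-29 - 225))*(1/35) + 359/1936 = (9*(1/15)*(-½)*(-254))*(1/35) + 359/1936 = (381/5)*(1/35) + 359/1936 = 381/175 + 359/1936 = 800441/338800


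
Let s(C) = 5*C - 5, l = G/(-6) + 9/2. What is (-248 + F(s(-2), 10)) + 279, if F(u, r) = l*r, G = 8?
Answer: 188/3 ≈ 62.667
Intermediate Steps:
l = 19/6 (l = 8/(-6) + 9/2 = 8*(-1/6) + 9*(1/2) = -4/3 + 9/2 = 19/6 ≈ 3.1667)
s(C) = -5 + 5*C
F(u, r) = 19*r/6
(-248 + F(s(-2), 10)) + 279 = (-248 + (19/6)*10) + 279 = (-248 + 95/3) + 279 = -649/3 + 279 = 188/3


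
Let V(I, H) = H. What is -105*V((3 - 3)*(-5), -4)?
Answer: 420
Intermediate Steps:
-105*V((3 - 3)*(-5), -4) = -105*(-4) = 420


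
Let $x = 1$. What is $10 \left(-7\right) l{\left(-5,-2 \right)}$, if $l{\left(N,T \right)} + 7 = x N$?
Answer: $840$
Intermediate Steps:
$l{\left(N,T \right)} = -7 + N$ ($l{\left(N,T \right)} = -7 + 1 N = -7 + N$)
$10 \left(-7\right) l{\left(-5,-2 \right)} = 10 \left(-7\right) \left(-7 - 5\right) = \left(-70\right) \left(-12\right) = 840$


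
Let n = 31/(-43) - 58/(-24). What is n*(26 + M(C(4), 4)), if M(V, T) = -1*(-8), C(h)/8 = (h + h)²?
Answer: 14875/258 ≈ 57.655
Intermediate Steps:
C(h) = 32*h² (C(h) = 8*(h + h)² = 8*(2*h)² = 8*(4*h²) = 32*h²)
n = 875/516 (n = 31*(-1/43) - 58*(-1/24) = -31/43 + 29/12 = 875/516 ≈ 1.6957)
M(V, T) = 8
n*(26 + M(C(4), 4)) = 875*(26 + 8)/516 = (875/516)*34 = 14875/258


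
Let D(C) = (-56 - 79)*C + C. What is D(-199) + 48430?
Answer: 75096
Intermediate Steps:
D(C) = -134*C (D(C) = -135*C + C = -134*C)
D(-199) + 48430 = -134*(-199) + 48430 = 26666 + 48430 = 75096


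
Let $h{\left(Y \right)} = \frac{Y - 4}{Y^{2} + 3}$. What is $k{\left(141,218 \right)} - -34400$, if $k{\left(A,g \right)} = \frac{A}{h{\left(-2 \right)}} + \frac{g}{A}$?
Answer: $\frac{9654847}{282} \approx 34237.0$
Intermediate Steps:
$h{\left(Y \right)} = \frac{-4 + Y}{3 + Y^{2}}$
$k{\left(A,g \right)} = - \frac{7 A}{6} + \frac{g}{A}$ ($k{\left(A,g \right)} = \frac{A}{\frac{1}{3 + \left(-2\right)^{2}} \left(-4 - 2\right)} + \frac{g}{A} = \frac{A}{\frac{1}{3 + 4} \left(-6\right)} + \frac{g}{A} = \frac{A}{\frac{1}{7} \left(-6\right)} + \frac{g}{A} = \frac{A}{- \frac{6}{7}} + \frac{g}{A} = A \left(- \frac{7}{6}\right) + \frac{g}{A} = - \frac{7 A}{6} + \frac{g}{A}$)
$k{\left(141,218 \right)} - -34400 = \left(\left(- \frac{7}{6}\right) 141 + \frac{218}{141}\right) - -34400 = \left(- \frac{329}{2} + 218 \cdot \frac{1}{141}\right) + 34400 = \left(- \frac{329}{2} + \frac{218}{141}\right) + 34400 = - \frac{45953}{282} + 34400 = \frac{9654847}{282}$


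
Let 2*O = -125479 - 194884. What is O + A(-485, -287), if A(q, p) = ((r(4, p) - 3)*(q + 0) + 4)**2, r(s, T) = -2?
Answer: 11479719/2 ≈ 5.7399e+6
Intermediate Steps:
A(q, p) = (4 - 5*q)**2 (A(q, p) = ((-2 - 3)*(q + 0) + 4)**2 = (-5*q + 4)**2 = (4 - 5*q)**2)
O = -320363/2 (O = (-125479 - 194884)/2 = (1/2)*(-320363) = -320363/2 ≈ -1.6018e+5)
O + A(-485, -287) = -320363/2 + (4 - 5*(-485))**2 = -320363/2 + (4 + 2425)**2 = -320363/2 + 2429**2 = -320363/2 + 5900041 = 11479719/2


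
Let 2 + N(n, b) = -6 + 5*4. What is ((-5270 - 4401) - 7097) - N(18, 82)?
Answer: -16780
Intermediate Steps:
N(n, b) = 12 (N(n, b) = -2 + (-6 + 5*4) = -2 + (-6 + 20) = -2 + 14 = 12)
((-5270 - 4401) - 7097) - N(18, 82) = ((-5270 - 4401) - 7097) - 1*12 = (-9671 - 7097) - 12 = -16768 - 12 = -16780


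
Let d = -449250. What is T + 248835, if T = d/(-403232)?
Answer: 50169341985/201616 ≈ 2.4884e+5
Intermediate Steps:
T = 224625/201616 (T = -449250/(-403232) = -449250*(-1/403232) = 224625/201616 ≈ 1.1141)
T + 248835 = 224625/201616 + 248835 = 50169341985/201616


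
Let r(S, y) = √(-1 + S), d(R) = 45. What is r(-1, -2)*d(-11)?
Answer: 45*I*√2 ≈ 63.64*I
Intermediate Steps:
r(-1, -2)*d(-11) = √(-1 - 1)*45 = √(-2)*45 = (I*√2)*45 = 45*I*√2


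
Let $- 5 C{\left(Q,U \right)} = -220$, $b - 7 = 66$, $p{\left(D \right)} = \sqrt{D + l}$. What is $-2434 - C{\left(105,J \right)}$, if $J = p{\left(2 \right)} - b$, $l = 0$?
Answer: $-2478$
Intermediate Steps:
$p{\left(D \right)} = \sqrt{D}$ ($p{\left(D \right)} = \sqrt{D + 0} = \sqrt{D}$)
$b = 73$ ($b = 7 + 66 = 73$)
$J = -73 + \sqrt{2}$ ($J = \sqrt{2} - 73 = -73 + \sqrt{2} \approx -71.586$)
$C{\left(Q,U \right)} = 44$ ($C{\left(Q,U \right)} = \left(- \frac{1}{5}\right) \left(-220\right) = 44$)
$-2434 - C{\left(105,J \right)} = -2434 - 44 = -2478$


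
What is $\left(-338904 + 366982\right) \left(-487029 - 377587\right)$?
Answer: $-24276688048$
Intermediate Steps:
$\left(-338904 + 366982\right) \left(-487029 - 377587\right) = 28078 \left(-864616\right) = -24276688048$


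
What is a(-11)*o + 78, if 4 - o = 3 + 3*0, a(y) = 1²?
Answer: 79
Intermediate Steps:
a(y) = 1
o = 1 (o = 4 - (3 + 3*0) = 4 - (3 + 0) = 4 - 1*3 = 4 - 3 = 1)
a(-11)*o + 78 = 1*1 + 78 = 1 + 78 = 79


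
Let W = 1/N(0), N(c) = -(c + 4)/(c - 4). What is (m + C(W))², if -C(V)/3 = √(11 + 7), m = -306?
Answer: 93798 + 5508*√2 ≈ 1.0159e+5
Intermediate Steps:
N(c) = -(4 + c)/(-4 + c)
W = 1 (W = 1/((-4 - 1*0)/(-4 + 0)) = 1/((-4 + 0)/(-4)) = 1/(-¼*(-4)) = 1/1 = 1)
C(V) = -9*√2 (C(V) = -3*√(11 + 7) = -9*√2)
(m + C(W))² = (-306 - 9*√2)²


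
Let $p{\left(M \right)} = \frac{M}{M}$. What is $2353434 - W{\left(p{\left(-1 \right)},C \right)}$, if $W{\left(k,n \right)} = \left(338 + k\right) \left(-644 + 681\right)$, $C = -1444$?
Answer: $2340891$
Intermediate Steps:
$p{\left(M \right)} = 1$
$W{\left(k,n \right)} = 12506 + 37 k$ ($W{\left(k,n \right)} = \left(338 + k\right) 37 = 12506 + 37 k$)
$2353434 - W{\left(p{\left(-1 \right)},C \right)} = 2353434 - \left(12506 + 37 \cdot 1\right) = 2353434 - \left(12506 + 37\right) = 2353434 - 12543 = 2340891$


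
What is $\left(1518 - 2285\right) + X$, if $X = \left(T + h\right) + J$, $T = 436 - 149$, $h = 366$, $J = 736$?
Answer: $622$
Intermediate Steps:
$T = 287$ ($T = 436 - 149 = 287$)
$X = 1389$ ($X = \left(287 + 366\right) + 736 = 653 + 736 = 1389$)
$\left(1518 - 2285\right) + X = \left(1518 - 2285\right) + 1389 = -767 + 1389 = 622$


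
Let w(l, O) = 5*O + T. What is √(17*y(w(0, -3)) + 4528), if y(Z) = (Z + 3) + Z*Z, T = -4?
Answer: √10393 ≈ 101.95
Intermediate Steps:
w(l, O) = -4 + 5*O (w(l, O) = 5*O - 4 = -4 + 5*O)
y(Z) = 3 + Z + Z² (y(Z) = (3 + Z) + Z² = 3 + Z + Z²)
√(17*y(w(0, -3)) + 4528) = √(17*(3 + (-4 + 5*(-3)) + (-4 + 5*(-3))²) + 4528) = √(17*(3 + (-4 - 15) + (-4 - 15)²) + 4528) = √(17*(3 - 19 + (-19)²) + 4528) = √(17*(3 - 19 + 361) + 4528) = √(17*345 + 4528) = √(5865 + 4528) = √10393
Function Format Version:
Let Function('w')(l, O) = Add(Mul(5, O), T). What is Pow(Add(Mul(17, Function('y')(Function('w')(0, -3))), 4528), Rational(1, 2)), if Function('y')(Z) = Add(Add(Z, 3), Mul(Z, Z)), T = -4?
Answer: Pow(10393, Rational(1, 2)) ≈ 101.95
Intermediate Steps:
Function('w')(l, O) = Add(-4, Mul(5, O)) (Function('w')(l, O) = Add(Mul(5, O), -4) = Add(-4, Mul(5, O)))
Function('y')(Z) = Add(3, Z, Pow(Z, 2)) (Function('y')(Z) = Add(Add(3, Z), Pow(Z, 2)) = Add(3, Z, Pow(Z, 2)))
Pow(Add(Mul(17, Function('y')(Function('w')(0, -3))), 4528), Rational(1, 2)) = Pow(Add(Mul(17, Add(3, Add(-4, Mul(5, -3)), Pow(Add(-4, Mul(5, -3)), 2))), 4528), Rational(1, 2)) = Pow(Add(Mul(17, Add(3, Add(-4, -15), Pow(Add(-4, -15), 2))), 4528), Rational(1, 2)) = Pow(Add(Mul(17, Add(3, -19, Pow(-19, 2))), 4528), Rational(1, 2)) = Pow(Add(Mul(17, Add(3, -19, 361)), 4528), Rational(1, 2)) = Pow(Add(Mul(17, 345), 4528), Rational(1, 2)) = Pow(Add(5865, 4528), Rational(1, 2)) = Pow(10393, Rational(1, 2))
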